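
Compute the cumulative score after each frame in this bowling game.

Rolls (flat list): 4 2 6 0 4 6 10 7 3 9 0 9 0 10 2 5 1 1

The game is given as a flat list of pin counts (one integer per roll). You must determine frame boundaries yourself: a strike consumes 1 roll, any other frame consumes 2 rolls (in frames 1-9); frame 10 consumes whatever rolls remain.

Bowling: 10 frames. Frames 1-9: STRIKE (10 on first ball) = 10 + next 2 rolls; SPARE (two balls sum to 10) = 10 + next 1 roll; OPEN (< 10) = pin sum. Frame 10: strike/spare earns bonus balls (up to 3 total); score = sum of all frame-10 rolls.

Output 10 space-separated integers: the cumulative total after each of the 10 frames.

Frame 1: OPEN (4+2=6). Cumulative: 6
Frame 2: OPEN (6+0=6). Cumulative: 12
Frame 3: SPARE (4+6=10). 10 + next roll (10) = 20. Cumulative: 32
Frame 4: STRIKE. 10 + next two rolls (7+3) = 20. Cumulative: 52
Frame 5: SPARE (7+3=10). 10 + next roll (9) = 19. Cumulative: 71
Frame 6: OPEN (9+0=9). Cumulative: 80
Frame 7: OPEN (9+0=9). Cumulative: 89
Frame 8: STRIKE. 10 + next two rolls (2+5) = 17. Cumulative: 106
Frame 9: OPEN (2+5=7). Cumulative: 113
Frame 10: OPEN. Sum of all frame-10 rolls (1+1) = 2. Cumulative: 115

Answer: 6 12 32 52 71 80 89 106 113 115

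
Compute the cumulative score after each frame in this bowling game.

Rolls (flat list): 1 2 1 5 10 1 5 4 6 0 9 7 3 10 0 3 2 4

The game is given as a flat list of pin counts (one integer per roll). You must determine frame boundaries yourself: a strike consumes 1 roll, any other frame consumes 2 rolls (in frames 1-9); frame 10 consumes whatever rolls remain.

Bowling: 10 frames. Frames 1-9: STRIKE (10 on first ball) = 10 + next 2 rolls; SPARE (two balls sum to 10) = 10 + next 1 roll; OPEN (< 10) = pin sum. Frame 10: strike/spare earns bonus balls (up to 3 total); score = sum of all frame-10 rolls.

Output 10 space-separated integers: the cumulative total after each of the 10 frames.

Frame 1: OPEN (1+2=3). Cumulative: 3
Frame 2: OPEN (1+5=6). Cumulative: 9
Frame 3: STRIKE. 10 + next two rolls (1+5) = 16. Cumulative: 25
Frame 4: OPEN (1+5=6). Cumulative: 31
Frame 5: SPARE (4+6=10). 10 + next roll (0) = 10. Cumulative: 41
Frame 6: OPEN (0+9=9). Cumulative: 50
Frame 7: SPARE (7+3=10). 10 + next roll (10) = 20. Cumulative: 70
Frame 8: STRIKE. 10 + next two rolls (0+3) = 13. Cumulative: 83
Frame 9: OPEN (0+3=3). Cumulative: 86
Frame 10: OPEN. Sum of all frame-10 rolls (2+4) = 6. Cumulative: 92

Answer: 3 9 25 31 41 50 70 83 86 92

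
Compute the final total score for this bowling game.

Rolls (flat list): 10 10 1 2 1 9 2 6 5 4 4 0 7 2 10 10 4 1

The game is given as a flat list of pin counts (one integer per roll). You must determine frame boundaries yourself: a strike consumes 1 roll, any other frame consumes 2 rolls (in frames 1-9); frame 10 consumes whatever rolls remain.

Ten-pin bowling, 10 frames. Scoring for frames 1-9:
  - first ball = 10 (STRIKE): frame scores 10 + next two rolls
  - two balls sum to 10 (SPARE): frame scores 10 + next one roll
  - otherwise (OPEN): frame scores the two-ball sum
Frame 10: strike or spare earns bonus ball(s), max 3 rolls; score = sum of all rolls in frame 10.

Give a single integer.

Answer: 118

Derivation:
Frame 1: STRIKE. 10 + next two rolls (10+1) = 21. Cumulative: 21
Frame 2: STRIKE. 10 + next two rolls (1+2) = 13. Cumulative: 34
Frame 3: OPEN (1+2=3). Cumulative: 37
Frame 4: SPARE (1+9=10). 10 + next roll (2) = 12. Cumulative: 49
Frame 5: OPEN (2+6=8). Cumulative: 57
Frame 6: OPEN (5+4=9). Cumulative: 66
Frame 7: OPEN (4+0=4). Cumulative: 70
Frame 8: OPEN (7+2=9). Cumulative: 79
Frame 9: STRIKE. 10 + next two rolls (10+4) = 24. Cumulative: 103
Frame 10: STRIKE. Sum of all frame-10 rolls (10+4+1) = 15. Cumulative: 118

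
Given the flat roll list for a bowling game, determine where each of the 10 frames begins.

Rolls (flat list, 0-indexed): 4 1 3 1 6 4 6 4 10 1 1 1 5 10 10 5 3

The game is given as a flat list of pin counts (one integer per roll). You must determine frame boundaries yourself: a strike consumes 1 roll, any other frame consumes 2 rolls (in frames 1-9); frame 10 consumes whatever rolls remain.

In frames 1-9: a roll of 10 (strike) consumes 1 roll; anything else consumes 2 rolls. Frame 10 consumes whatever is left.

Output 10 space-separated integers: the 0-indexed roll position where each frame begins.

Frame 1 starts at roll index 0: rolls=4,1 (sum=5), consumes 2 rolls
Frame 2 starts at roll index 2: rolls=3,1 (sum=4), consumes 2 rolls
Frame 3 starts at roll index 4: rolls=6,4 (sum=10), consumes 2 rolls
Frame 4 starts at roll index 6: rolls=6,4 (sum=10), consumes 2 rolls
Frame 5 starts at roll index 8: roll=10 (strike), consumes 1 roll
Frame 6 starts at roll index 9: rolls=1,1 (sum=2), consumes 2 rolls
Frame 7 starts at roll index 11: rolls=1,5 (sum=6), consumes 2 rolls
Frame 8 starts at roll index 13: roll=10 (strike), consumes 1 roll
Frame 9 starts at roll index 14: roll=10 (strike), consumes 1 roll
Frame 10 starts at roll index 15: 2 remaining rolls

Answer: 0 2 4 6 8 9 11 13 14 15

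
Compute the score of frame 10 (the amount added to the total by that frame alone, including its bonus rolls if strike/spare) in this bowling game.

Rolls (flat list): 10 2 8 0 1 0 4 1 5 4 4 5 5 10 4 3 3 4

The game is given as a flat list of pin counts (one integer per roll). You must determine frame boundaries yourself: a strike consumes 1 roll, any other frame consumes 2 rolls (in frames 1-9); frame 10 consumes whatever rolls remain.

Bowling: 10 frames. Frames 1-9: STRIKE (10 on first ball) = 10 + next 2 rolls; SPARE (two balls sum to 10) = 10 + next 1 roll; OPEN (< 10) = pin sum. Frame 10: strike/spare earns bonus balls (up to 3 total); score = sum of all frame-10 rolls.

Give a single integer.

Frame 1: STRIKE. 10 + next two rolls (2+8) = 20. Cumulative: 20
Frame 2: SPARE (2+8=10). 10 + next roll (0) = 10. Cumulative: 30
Frame 3: OPEN (0+1=1). Cumulative: 31
Frame 4: OPEN (0+4=4). Cumulative: 35
Frame 5: OPEN (1+5=6). Cumulative: 41
Frame 6: OPEN (4+4=8). Cumulative: 49
Frame 7: SPARE (5+5=10). 10 + next roll (10) = 20. Cumulative: 69
Frame 8: STRIKE. 10 + next two rolls (4+3) = 17. Cumulative: 86
Frame 9: OPEN (4+3=7). Cumulative: 93
Frame 10: OPEN. Sum of all frame-10 rolls (3+4) = 7. Cumulative: 100

Answer: 7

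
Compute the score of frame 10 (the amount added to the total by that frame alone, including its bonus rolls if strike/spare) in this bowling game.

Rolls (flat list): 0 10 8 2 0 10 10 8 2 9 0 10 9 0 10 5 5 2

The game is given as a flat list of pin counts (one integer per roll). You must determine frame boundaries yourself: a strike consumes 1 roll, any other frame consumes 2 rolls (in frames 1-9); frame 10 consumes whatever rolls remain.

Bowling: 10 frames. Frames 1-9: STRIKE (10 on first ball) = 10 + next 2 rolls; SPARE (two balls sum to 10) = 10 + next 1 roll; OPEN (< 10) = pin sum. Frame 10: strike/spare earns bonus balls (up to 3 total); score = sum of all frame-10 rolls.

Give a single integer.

Answer: 12

Derivation:
Frame 1: SPARE (0+10=10). 10 + next roll (8) = 18. Cumulative: 18
Frame 2: SPARE (8+2=10). 10 + next roll (0) = 10. Cumulative: 28
Frame 3: SPARE (0+10=10). 10 + next roll (10) = 20. Cumulative: 48
Frame 4: STRIKE. 10 + next two rolls (8+2) = 20. Cumulative: 68
Frame 5: SPARE (8+2=10). 10 + next roll (9) = 19. Cumulative: 87
Frame 6: OPEN (9+0=9). Cumulative: 96
Frame 7: STRIKE. 10 + next two rolls (9+0) = 19. Cumulative: 115
Frame 8: OPEN (9+0=9). Cumulative: 124
Frame 9: STRIKE. 10 + next two rolls (5+5) = 20. Cumulative: 144
Frame 10: SPARE. Sum of all frame-10 rolls (5+5+2) = 12. Cumulative: 156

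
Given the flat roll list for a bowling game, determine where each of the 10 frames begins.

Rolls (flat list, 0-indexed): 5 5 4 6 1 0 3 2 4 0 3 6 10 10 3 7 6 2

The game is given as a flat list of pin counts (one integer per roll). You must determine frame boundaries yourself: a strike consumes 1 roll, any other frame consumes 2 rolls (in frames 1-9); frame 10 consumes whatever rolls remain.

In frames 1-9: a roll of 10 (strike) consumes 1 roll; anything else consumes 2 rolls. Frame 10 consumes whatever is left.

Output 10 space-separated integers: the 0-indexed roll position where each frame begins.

Answer: 0 2 4 6 8 10 12 13 14 16

Derivation:
Frame 1 starts at roll index 0: rolls=5,5 (sum=10), consumes 2 rolls
Frame 2 starts at roll index 2: rolls=4,6 (sum=10), consumes 2 rolls
Frame 3 starts at roll index 4: rolls=1,0 (sum=1), consumes 2 rolls
Frame 4 starts at roll index 6: rolls=3,2 (sum=5), consumes 2 rolls
Frame 5 starts at roll index 8: rolls=4,0 (sum=4), consumes 2 rolls
Frame 6 starts at roll index 10: rolls=3,6 (sum=9), consumes 2 rolls
Frame 7 starts at roll index 12: roll=10 (strike), consumes 1 roll
Frame 8 starts at roll index 13: roll=10 (strike), consumes 1 roll
Frame 9 starts at roll index 14: rolls=3,7 (sum=10), consumes 2 rolls
Frame 10 starts at roll index 16: 2 remaining rolls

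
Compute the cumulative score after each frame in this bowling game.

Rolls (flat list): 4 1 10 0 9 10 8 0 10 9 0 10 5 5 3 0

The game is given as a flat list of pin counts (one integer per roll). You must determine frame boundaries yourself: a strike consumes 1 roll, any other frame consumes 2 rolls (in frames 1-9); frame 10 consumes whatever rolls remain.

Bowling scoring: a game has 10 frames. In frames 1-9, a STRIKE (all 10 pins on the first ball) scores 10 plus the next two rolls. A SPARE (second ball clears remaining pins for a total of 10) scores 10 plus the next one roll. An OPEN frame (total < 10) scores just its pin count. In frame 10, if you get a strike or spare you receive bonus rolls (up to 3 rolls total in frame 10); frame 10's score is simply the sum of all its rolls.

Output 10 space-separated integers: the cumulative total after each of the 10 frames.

Answer: 5 24 33 51 59 78 87 107 120 123

Derivation:
Frame 1: OPEN (4+1=5). Cumulative: 5
Frame 2: STRIKE. 10 + next two rolls (0+9) = 19. Cumulative: 24
Frame 3: OPEN (0+9=9). Cumulative: 33
Frame 4: STRIKE. 10 + next two rolls (8+0) = 18. Cumulative: 51
Frame 5: OPEN (8+0=8). Cumulative: 59
Frame 6: STRIKE. 10 + next two rolls (9+0) = 19. Cumulative: 78
Frame 7: OPEN (9+0=9). Cumulative: 87
Frame 8: STRIKE. 10 + next two rolls (5+5) = 20. Cumulative: 107
Frame 9: SPARE (5+5=10). 10 + next roll (3) = 13. Cumulative: 120
Frame 10: OPEN. Sum of all frame-10 rolls (3+0) = 3. Cumulative: 123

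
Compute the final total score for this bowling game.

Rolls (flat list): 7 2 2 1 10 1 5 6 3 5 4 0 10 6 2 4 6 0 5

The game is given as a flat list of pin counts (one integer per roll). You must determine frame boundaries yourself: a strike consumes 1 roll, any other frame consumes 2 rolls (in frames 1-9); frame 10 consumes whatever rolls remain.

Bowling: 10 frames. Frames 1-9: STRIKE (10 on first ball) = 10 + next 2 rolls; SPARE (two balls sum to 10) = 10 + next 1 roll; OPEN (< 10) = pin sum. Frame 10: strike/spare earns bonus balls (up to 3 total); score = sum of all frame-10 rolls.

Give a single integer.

Frame 1: OPEN (7+2=9). Cumulative: 9
Frame 2: OPEN (2+1=3). Cumulative: 12
Frame 3: STRIKE. 10 + next two rolls (1+5) = 16. Cumulative: 28
Frame 4: OPEN (1+5=6). Cumulative: 34
Frame 5: OPEN (6+3=9). Cumulative: 43
Frame 6: OPEN (5+4=9). Cumulative: 52
Frame 7: SPARE (0+10=10). 10 + next roll (6) = 16. Cumulative: 68
Frame 8: OPEN (6+2=8). Cumulative: 76
Frame 9: SPARE (4+6=10). 10 + next roll (0) = 10. Cumulative: 86
Frame 10: OPEN. Sum of all frame-10 rolls (0+5) = 5. Cumulative: 91

Answer: 91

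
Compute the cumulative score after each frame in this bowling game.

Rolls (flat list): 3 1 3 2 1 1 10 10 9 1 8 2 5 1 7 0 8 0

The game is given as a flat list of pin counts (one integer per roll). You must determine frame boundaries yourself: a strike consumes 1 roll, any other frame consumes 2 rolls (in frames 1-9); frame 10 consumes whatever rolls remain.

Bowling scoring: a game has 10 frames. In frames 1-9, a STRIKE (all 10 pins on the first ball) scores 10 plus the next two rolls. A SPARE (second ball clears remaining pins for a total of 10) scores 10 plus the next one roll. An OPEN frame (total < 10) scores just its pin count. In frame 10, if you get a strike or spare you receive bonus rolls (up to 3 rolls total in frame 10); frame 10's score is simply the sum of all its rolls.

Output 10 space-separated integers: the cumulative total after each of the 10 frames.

Answer: 4 9 11 40 60 78 93 99 106 114

Derivation:
Frame 1: OPEN (3+1=4). Cumulative: 4
Frame 2: OPEN (3+2=5). Cumulative: 9
Frame 3: OPEN (1+1=2). Cumulative: 11
Frame 4: STRIKE. 10 + next two rolls (10+9) = 29. Cumulative: 40
Frame 5: STRIKE. 10 + next two rolls (9+1) = 20. Cumulative: 60
Frame 6: SPARE (9+1=10). 10 + next roll (8) = 18. Cumulative: 78
Frame 7: SPARE (8+2=10). 10 + next roll (5) = 15. Cumulative: 93
Frame 8: OPEN (5+1=6). Cumulative: 99
Frame 9: OPEN (7+0=7). Cumulative: 106
Frame 10: OPEN. Sum of all frame-10 rolls (8+0) = 8. Cumulative: 114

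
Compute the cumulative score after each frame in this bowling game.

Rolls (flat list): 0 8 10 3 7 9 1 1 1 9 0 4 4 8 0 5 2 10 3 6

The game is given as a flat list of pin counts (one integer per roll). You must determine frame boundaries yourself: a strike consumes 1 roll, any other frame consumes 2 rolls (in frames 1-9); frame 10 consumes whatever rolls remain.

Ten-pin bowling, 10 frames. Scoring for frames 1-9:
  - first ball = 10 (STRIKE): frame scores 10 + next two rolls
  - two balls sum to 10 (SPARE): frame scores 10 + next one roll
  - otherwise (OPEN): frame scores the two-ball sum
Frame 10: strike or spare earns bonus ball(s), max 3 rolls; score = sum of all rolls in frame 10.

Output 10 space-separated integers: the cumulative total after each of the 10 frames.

Frame 1: OPEN (0+8=8). Cumulative: 8
Frame 2: STRIKE. 10 + next two rolls (3+7) = 20. Cumulative: 28
Frame 3: SPARE (3+7=10). 10 + next roll (9) = 19. Cumulative: 47
Frame 4: SPARE (9+1=10). 10 + next roll (1) = 11. Cumulative: 58
Frame 5: OPEN (1+1=2). Cumulative: 60
Frame 6: OPEN (9+0=9). Cumulative: 69
Frame 7: OPEN (4+4=8). Cumulative: 77
Frame 8: OPEN (8+0=8). Cumulative: 85
Frame 9: OPEN (5+2=7). Cumulative: 92
Frame 10: STRIKE. Sum of all frame-10 rolls (10+3+6) = 19. Cumulative: 111

Answer: 8 28 47 58 60 69 77 85 92 111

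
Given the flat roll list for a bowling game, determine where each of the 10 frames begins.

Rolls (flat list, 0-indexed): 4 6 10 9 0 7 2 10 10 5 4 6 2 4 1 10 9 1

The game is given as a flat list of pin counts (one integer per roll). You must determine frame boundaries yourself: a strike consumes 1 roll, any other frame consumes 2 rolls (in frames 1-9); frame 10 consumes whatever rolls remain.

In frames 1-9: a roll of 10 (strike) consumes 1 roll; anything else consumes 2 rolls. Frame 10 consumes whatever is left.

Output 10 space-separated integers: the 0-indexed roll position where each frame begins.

Frame 1 starts at roll index 0: rolls=4,6 (sum=10), consumes 2 rolls
Frame 2 starts at roll index 2: roll=10 (strike), consumes 1 roll
Frame 3 starts at roll index 3: rolls=9,0 (sum=9), consumes 2 rolls
Frame 4 starts at roll index 5: rolls=7,2 (sum=9), consumes 2 rolls
Frame 5 starts at roll index 7: roll=10 (strike), consumes 1 roll
Frame 6 starts at roll index 8: roll=10 (strike), consumes 1 roll
Frame 7 starts at roll index 9: rolls=5,4 (sum=9), consumes 2 rolls
Frame 8 starts at roll index 11: rolls=6,2 (sum=8), consumes 2 rolls
Frame 9 starts at roll index 13: rolls=4,1 (sum=5), consumes 2 rolls
Frame 10 starts at roll index 15: 3 remaining rolls

Answer: 0 2 3 5 7 8 9 11 13 15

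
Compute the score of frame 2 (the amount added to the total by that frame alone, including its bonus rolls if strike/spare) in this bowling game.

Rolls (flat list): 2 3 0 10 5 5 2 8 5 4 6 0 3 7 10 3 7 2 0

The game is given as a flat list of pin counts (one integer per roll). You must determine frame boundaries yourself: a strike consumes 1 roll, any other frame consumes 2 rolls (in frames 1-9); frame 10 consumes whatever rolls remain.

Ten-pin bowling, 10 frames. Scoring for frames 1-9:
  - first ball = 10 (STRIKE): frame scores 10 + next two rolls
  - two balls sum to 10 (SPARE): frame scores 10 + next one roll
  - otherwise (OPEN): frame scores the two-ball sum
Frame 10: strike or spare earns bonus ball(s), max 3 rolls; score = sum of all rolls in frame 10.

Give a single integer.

Frame 1: OPEN (2+3=5). Cumulative: 5
Frame 2: SPARE (0+10=10). 10 + next roll (5) = 15. Cumulative: 20
Frame 3: SPARE (5+5=10). 10 + next roll (2) = 12. Cumulative: 32
Frame 4: SPARE (2+8=10). 10 + next roll (5) = 15. Cumulative: 47

Answer: 15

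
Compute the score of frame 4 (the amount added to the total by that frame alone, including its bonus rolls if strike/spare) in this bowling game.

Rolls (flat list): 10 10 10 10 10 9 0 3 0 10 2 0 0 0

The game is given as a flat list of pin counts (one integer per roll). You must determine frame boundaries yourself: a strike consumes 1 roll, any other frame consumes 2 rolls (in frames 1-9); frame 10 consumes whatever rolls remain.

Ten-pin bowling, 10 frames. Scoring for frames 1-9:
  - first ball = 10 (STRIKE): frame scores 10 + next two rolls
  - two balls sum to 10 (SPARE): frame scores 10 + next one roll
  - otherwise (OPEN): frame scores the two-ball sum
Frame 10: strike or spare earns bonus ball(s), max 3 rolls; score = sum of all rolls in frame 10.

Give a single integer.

Answer: 29

Derivation:
Frame 1: STRIKE. 10 + next two rolls (10+10) = 30. Cumulative: 30
Frame 2: STRIKE. 10 + next two rolls (10+10) = 30. Cumulative: 60
Frame 3: STRIKE. 10 + next two rolls (10+10) = 30. Cumulative: 90
Frame 4: STRIKE. 10 + next two rolls (10+9) = 29. Cumulative: 119
Frame 5: STRIKE. 10 + next two rolls (9+0) = 19. Cumulative: 138
Frame 6: OPEN (9+0=9). Cumulative: 147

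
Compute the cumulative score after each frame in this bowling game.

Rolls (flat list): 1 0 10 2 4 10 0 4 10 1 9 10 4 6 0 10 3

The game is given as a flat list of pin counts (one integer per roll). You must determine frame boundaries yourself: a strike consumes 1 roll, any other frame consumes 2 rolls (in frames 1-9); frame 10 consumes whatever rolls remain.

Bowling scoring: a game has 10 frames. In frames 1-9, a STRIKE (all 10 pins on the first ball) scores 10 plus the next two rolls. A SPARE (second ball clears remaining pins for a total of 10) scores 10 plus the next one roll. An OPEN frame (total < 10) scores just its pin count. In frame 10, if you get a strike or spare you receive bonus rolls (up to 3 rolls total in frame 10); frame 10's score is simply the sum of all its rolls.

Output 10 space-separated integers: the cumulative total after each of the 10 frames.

Frame 1: OPEN (1+0=1). Cumulative: 1
Frame 2: STRIKE. 10 + next two rolls (2+4) = 16. Cumulative: 17
Frame 3: OPEN (2+4=6). Cumulative: 23
Frame 4: STRIKE. 10 + next two rolls (0+4) = 14. Cumulative: 37
Frame 5: OPEN (0+4=4). Cumulative: 41
Frame 6: STRIKE. 10 + next two rolls (1+9) = 20. Cumulative: 61
Frame 7: SPARE (1+9=10). 10 + next roll (10) = 20. Cumulative: 81
Frame 8: STRIKE. 10 + next two rolls (4+6) = 20. Cumulative: 101
Frame 9: SPARE (4+6=10). 10 + next roll (0) = 10. Cumulative: 111
Frame 10: SPARE. Sum of all frame-10 rolls (0+10+3) = 13. Cumulative: 124

Answer: 1 17 23 37 41 61 81 101 111 124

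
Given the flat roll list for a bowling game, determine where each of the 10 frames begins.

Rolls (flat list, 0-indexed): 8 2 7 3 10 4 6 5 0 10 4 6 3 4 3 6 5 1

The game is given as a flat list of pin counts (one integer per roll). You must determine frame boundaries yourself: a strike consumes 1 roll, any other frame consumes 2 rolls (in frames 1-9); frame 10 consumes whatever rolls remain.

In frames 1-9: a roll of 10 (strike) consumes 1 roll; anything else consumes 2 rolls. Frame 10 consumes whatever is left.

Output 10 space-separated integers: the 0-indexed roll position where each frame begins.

Frame 1 starts at roll index 0: rolls=8,2 (sum=10), consumes 2 rolls
Frame 2 starts at roll index 2: rolls=7,3 (sum=10), consumes 2 rolls
Frame 3 starts at roll index 4: roll=10 (strike), consumes 1 roll
Frame 4 starts at roll index 5: rolls=4,6 (sum=10), consumes 2 rolls
Frame 5 starts at roll index 7: rolls=5,0 (sum=5), consumes 2 rolls
Frame 6 starts at roll index 9: roll=10 (strike), consumes 1 roll
Frame 7 starts at roll index 10: rolls=4,6 (sum=10), consumes 2 rolls
Frame 8 starts at roll index 12: rolls=3,4 (sum=7), consumes 2 rolls
Frame 9 starts at roll index 14: rolls=3,6 (sum=9), consumes 2 rolls
Frame 10 starts at roll index 16: 2 remaining rolls

Answer: 0 2 4 5 7 9 10 12 14 16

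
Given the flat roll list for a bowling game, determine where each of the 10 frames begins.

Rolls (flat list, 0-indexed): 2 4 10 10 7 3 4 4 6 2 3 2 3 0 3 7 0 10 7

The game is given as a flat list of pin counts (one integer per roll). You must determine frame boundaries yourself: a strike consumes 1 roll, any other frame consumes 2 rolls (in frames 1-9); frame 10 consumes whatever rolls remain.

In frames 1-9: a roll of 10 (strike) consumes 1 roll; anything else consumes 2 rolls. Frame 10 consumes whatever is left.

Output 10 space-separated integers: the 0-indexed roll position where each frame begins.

Frame 1 starts at roll index 0: rolls=2,4 (sum=6), consumes 2 rolls
Frame 2 starts at roll index 2: roll=10 (strike), consumes 1 roll
Frame 3 starts at roll index 3: roll=10 (strike), consumes 1 roll
Frame 4 starts at roll index 4: rolls=7,3 (sum=10), consumes 2 rolls
Frame 5 starts at roll index 6: rolls=4,4 (sum=8), consumes 2 rolls
Frame 6 starts at roll index 8: rolls=6,2 (sum=8), consumes 2 rolls
Frame 7 starts at roll index 10: rolls=3,2 (sum=5), consumes 2 rolls
Frame 8 starts at roll index 12: rolls=3,0 (sum=3), consumes 2 rolls
Frame 9 starts at roll index 14: rolls=3,7 (sum=10), consumes 2 rolls
Frame 10 starts at roll index 16: 3 remaining rolls

Answer: 0 2 3 4 6 8 10 12 14 16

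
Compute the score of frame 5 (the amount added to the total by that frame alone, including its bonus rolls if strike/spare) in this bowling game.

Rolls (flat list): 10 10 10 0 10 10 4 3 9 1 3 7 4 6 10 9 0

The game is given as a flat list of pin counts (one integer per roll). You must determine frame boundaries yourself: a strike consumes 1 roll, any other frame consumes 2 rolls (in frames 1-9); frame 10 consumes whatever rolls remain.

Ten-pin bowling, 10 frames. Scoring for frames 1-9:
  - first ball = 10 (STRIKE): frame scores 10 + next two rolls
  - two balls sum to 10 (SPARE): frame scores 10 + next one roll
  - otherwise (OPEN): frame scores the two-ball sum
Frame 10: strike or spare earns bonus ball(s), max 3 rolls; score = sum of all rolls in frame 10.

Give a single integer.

Frame 1: STRIKE. 10 + next two rolls (10+10) = 30. Cumulative: 30
Frame 2: STRIKE. 10 + next two rolls (10+0) = 20. Cumulative: 50
Frame 3: STRIKE. 10 + next two rolls (0+10) = 20. Cumulative: 70
Frame 4: SPARE (0+10=10). 10 + next roll (10) = 20. Cumulative: 90
Frame 5: STRIKE. 10 + next two rolls (4+3) = 17. Cumulative: 107
Frame 6: OPEN (4+3=7). Cumulative: 114
Frame 7: SPARE (9+1=10). 10 + next roll (3) = 13. Cumulative: 127

Answer: 17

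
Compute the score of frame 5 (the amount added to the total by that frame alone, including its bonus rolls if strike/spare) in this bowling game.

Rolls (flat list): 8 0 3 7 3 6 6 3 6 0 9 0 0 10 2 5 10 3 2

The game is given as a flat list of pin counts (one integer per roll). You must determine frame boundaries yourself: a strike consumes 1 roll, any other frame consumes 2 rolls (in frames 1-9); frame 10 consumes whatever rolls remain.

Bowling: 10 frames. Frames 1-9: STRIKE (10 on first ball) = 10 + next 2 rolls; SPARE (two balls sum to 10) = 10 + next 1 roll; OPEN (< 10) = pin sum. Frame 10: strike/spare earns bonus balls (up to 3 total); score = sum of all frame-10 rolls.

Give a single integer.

Frame 1: OPEN (8+0=8). Cumulative: 8
Frame 2: SPARE (3+7=10). 10 + next roll (3) = 13. Cumulative: 21
Frame 3: OPEN (3+6=9). Cumulative: 30
Frame 4: OPEN (6+3=9). Cumulative: 39
Frame 5: OPEN (6+0=6). Cumulative: 45
Frame 6: OPEN (9+0=9). Cumulative: 54
Frame 7: SPARE (0+10=10). 10 + next roll (2) = 12. Cumulative: 66

Answer: 6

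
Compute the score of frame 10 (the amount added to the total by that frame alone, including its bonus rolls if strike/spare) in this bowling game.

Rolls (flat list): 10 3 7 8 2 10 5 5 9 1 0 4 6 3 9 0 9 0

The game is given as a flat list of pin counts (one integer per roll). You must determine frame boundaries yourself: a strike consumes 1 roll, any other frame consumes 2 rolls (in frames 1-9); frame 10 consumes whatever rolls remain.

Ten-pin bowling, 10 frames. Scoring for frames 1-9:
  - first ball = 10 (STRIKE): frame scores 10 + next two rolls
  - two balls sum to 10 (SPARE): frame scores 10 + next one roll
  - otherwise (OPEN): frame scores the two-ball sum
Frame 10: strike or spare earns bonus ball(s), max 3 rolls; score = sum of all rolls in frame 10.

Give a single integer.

Answer: 9

Derivation:
Frame 1: STRIKE. 10 + next two rolls (3+7) = 20. Cumulative: 20
Frame 2: SPARE (3+7=10). 10 + next roll (8) = 18. Cumulative: 38
Frame 3: SPARE (8+2=10). 10 + next roll (10) = 20. Cumulative: 58
Frame 4: STRIKE. 10 + next two rolls (5+5) = 20. Cumulative: 78
Frame 5: SPARE (5+5=10). 10 + next roll (9) = 19. Cumulative: 97
Frame 6: SPARE (9+1=10). 10 + next roll (0) = 10. Cumulative: 107
Frame 7: OPEN (0+4=4). Cumulative: 111
Frame 8: OPEN (6+3=9). Cumulative: 120
Frame 9: OPEN (9+0=9). Cumulative: 129
Frame 10: OPEN. Sum of all frame-10 rolls (9+0) = 9. Cumulative: 138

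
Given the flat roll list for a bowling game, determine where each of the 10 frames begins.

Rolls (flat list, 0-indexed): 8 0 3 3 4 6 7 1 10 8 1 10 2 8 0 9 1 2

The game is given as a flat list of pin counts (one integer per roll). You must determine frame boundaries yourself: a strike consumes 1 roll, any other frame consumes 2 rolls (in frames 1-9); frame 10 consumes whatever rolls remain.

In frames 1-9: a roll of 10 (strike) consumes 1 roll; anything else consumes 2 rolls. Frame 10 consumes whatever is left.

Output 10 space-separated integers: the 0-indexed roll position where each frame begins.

Frame 1 starts at roll index 0: rolls=8,0 (sum=8), consumes 2 rolls
Frame 2 starts at roll index 2: rolls=3,3 (sum=6), consumes 2 rolls
Frame 3 starts at roll index 4: rolls=4,6 (sum=10), consumes 2 rolls
Frame 4 starts at roll index 6: rolls=7,1 (sum=8), consumes 2 rolls
Frame 5 starts at roll index 8: roll=10 (strike), consumes 1 roll
Frame 6 starts at roll index 9: rolls=8,1 (sum=9), consumes 2 rolls
Frame 7 starts at roll index 11: roll=10 (strike), consumes 1 roll
Frame 8 starts at roll index 12: rolls=2,8 (sum=10), consumes 2 rolls
Frame 9 starts at roll index 14: rolls=0,9 (sum=9), consumes 2 rolls
Frame 10 starts at roll index 16: 2 remaining rolls

Answer: 0 2 4 6 8 9 11 12 14 16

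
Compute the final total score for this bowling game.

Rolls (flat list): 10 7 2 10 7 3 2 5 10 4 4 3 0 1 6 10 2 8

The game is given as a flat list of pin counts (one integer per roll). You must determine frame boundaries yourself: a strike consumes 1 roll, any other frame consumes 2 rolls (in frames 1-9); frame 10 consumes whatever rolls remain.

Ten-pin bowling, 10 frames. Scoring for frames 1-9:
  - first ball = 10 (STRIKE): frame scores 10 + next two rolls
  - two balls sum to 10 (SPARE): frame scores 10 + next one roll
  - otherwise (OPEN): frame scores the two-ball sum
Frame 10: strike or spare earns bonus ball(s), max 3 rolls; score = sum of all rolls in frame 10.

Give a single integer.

Frame 1: STRIKE. 10 + next two rolls (7+2) = 19. Cumulative: 19
Frame 2: OPEN (7+2=9). Cumulative: 28
Frame 3: STRIKE. 10 + next two rolls (7+3) = 20. Cumulative: 48
Frame 4: SPARE (7+3=10). 10 + next roll (2) = 12. Cumulative: 60
Frame 5: OPEN (2+5=7). Cumulative: 67
Frame 6: STRIKE. 10 + next two rolls (4+4) = 18. Cumulative: 85
Frame 7: OPEN (4+4=8). Cumulative: 93
Frame 8: OPEN (3+0=3). Cumulative: 96
Frame 9: OPEN (1+6=7). Cumulative: 103
Frame 10: STRIKE. Sum of all frame-10 rolls (10+2+8) = 20. Cumulative: 123

Answer: 123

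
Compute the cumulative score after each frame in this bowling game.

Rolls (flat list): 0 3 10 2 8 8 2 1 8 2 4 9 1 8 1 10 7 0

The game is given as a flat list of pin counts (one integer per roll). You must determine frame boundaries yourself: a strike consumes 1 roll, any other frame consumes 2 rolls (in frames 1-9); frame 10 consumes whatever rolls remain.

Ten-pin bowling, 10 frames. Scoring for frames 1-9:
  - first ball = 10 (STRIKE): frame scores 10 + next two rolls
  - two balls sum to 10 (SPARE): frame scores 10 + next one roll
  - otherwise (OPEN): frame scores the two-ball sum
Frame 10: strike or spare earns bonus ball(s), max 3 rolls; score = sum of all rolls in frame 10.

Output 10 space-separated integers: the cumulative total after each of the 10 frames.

Answer: 3 23 41 52 61 67 85 94 111 118

Derivation:
Frame 1: OPEN (0+3=3). Cumulative: 3
Frame 2: STRIKE. 10 + next two rolls (2+8) = 20. Cumulative: 23
Frame 3: SPARE (2+8=10). 10 + next roll (8) = 18. Cumulative: 41
Frame 4: SPARE (8+2=10). 10 + next roll (1) = 11. Cumulative: 52
Frame 5: OPEN (1+8=9). Cumulative: 61
Frame 6: OPEN (2+4=6). Cumulative: 67
Frame 7: SPARE (9+1=10). 10 + next roll (8) = 18. Cumulative: 85
Frame 8: OPEN (8+1=9). Cumulative: 94
Frame 9: STRIKE. 10 + next two rolls (7+0) = 17. Cumulative: 111
Frame 10: OPEN. Sum of all frame-10 rolls (7+0) = 7. Cumulative: 118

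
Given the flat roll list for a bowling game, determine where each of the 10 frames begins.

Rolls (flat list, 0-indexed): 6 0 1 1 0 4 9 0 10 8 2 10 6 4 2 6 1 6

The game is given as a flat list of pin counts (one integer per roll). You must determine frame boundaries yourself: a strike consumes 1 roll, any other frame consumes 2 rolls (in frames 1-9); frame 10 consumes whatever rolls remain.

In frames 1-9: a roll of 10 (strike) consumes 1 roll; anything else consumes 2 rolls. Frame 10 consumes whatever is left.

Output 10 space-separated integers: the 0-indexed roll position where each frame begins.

Answer: 0 2 4 6 8 9 11 12 14 16

Derivation:
Frame 1 starts at roll index 0: rolls=6,0 (sum=6), consumes 2 rolls
Frame 2 starts at roll index 2: rolls=1,1 (sum=2), consumes 2 rolls
Frame 3 starts at roll index 4: rolls=0,4 (sum=4), consumes 2 rolls
Frame 4 starts at roll index 6: rolls=9,0 (sum=9), consumes 2 rolls
Frame 5 starts at roll index 8: roll=10 (strike), consumes 1 roll
Frame 6 starts at roll index 9: rolls=8,2 (sum=10), consumes 2 rolls
Frame 7 starts at roll index 11: roll=10 (strike), consumes 1 roll
Frame 8 starts at roll index 12: rolls=6,4 (sum=10), consumes 2 rolls
Frame 9 starts at roll index 14: rolls=2,6 (sum=8), consumes 2 rolls
Frame 10 starts at roll index 16: 2 remaining rolls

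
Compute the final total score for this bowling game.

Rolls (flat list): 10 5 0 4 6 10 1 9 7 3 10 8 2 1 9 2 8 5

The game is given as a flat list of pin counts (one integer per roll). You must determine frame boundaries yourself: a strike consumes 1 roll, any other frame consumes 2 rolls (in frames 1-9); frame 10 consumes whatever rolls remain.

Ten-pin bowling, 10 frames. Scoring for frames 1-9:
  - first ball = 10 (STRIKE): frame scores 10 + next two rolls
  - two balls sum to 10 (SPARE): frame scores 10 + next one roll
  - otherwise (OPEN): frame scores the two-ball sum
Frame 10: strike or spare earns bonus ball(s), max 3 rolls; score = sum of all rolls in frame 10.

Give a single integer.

Frame 1: STRIKE. 10 + next two rolls (5+0) = 15. Cumulative: 15
Frame 2: OPEN (5+0=5). Cumulative: 20
Frame 3: SPARE (4+6=10). 10 + next roll (10) = 20. Cumulative: 40
Frame 4: STRIKE. 10 + next two rolls (1+9) = 20. Cumulative: 60
Frame 5: SPARE (1+9=10). 10 + next roll (7) = 17. Cumulative: 77
Frame 6: SPARE (7+3=10). 10 + next roll (10) = 20. Cumulative: 97
Frame 7: STRIKE. 10 + next two rolls (8+2) = 20. Cumulative: 117
Frame 8: SPARE (8+2=10). 10 + next roll (1) = 11. Cumulative: 128
Frame 9: SPARE (1+9=10). 10 + next roll (2) = 12. Cumulative: 140
Frame 10: SPARE. Sum of all frame-10 rolls (2+8+5) = 15. Cumulative: 155

Answer: 155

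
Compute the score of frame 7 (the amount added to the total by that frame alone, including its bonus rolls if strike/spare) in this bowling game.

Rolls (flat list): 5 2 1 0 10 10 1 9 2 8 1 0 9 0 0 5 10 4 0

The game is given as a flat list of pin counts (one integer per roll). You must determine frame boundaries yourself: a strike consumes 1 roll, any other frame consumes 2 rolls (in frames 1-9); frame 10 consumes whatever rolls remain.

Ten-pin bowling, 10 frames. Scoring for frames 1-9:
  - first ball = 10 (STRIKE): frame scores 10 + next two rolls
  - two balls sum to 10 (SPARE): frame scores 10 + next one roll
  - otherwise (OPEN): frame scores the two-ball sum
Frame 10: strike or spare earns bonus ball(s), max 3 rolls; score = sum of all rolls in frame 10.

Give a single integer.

Answer: 1

Derivation:
Frame 1: OPEN (5+2=7). Cumulative: 7
Frame 2: OPEN (1+0=1). Cumulative: 8
Frame 3: STRIKE. 10 + next two rolls (10+1) = 21. Cumulative: 29
Frame 4: STRIKE. 10 + next two rolls (1+9) = 20. Cumulative: 49
Frame 5: SPARE (1+9=10). 10 + next roll (2) = 12. Cumulative: 61
Frame 6: SPARE (2+8=10). 10 + next roll (1) = 11. Cumulative: 72
Frame 7: OPEN (1+0=1). Cumulative: 73
Frame 8: OPEN (9+0=9). Cumulative: 82
Frame 9: OPEN (0+5=5). Cumulative: 87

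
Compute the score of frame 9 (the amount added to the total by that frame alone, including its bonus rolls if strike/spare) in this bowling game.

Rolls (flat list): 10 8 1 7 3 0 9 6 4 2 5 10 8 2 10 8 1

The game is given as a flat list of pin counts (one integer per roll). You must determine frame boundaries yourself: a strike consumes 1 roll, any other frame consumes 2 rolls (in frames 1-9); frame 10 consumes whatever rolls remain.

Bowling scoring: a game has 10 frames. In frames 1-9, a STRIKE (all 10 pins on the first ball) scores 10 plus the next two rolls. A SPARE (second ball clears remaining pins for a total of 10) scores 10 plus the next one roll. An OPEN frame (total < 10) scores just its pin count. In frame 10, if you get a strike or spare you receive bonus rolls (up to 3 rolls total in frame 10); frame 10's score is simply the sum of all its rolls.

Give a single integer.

Answer: 19

Derivation:
Frame 1: STRIKE. 10 + next two rolls (8+1) = 19. Cumulative: 19
Frame 2: OPEN (8+1=9). Cumulative: 28
Frame 3: SPARE (7+3=10). 10 + next roll (0) = 10. Cumulative: 38
Frame 4: OPEN (0+9=9). Cumulative: 47
Frame 5: SPARE (6+4=10). 10 + next roll (2) = 12. Cumulative: 59
Frame 6: OPEN (2+5=7). Cumulative: 66
Frame 7: STRIKE. 10 + next two rolls (8+2) = 20. Cumulative: 86
Frame 8: SPARE (8+2=10). 10 + next roll (10) = 20. Cumulative: 106
Frame 9: STRIKE. 10 + next two rolls (8+1) = 19. Cumulative: 125
Frame 10: OPEN. Sum of all frame-10 rolls (8+1) = 9. Cumulative: 134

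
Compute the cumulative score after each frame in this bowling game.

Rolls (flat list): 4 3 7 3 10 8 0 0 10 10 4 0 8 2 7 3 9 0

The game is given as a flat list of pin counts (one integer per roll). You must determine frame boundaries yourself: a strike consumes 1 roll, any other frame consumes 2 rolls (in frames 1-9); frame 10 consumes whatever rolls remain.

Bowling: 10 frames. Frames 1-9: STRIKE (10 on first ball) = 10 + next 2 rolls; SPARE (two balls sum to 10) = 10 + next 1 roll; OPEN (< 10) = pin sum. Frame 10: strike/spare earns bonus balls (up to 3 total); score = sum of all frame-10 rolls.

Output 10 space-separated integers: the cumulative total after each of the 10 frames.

Frame 1: OPEN (4+3=7). Cumulative: 7
Frame 2: SPARE (7+3=10). 10 + next roll (10) = 20. Cumulative: 27
Frame 3: STRIKE. 10 + next two rolls (8+0) = 18. Cumulative: 45
Frame 4: OPEN (8+0=8). Cumulative: 53
Frame 5: SPARE (0+10=10). 10 + next roll (10) = 20. Cumulative: 73
Frame 6: STRIKE. 10 + next two rolls (4+0) = 14. Cumulative: 87
Frame 7: OPEN (4+0=4). Cumulative: 91
Frame 8: SPARE (8+2=10). 10 + next roll (7) = 17. Cumulative: 108
Frame 9: SPARE (7+3=10). 10 + next roll (9) = 19. Cumulative: 127
Frame 10: OPEN. Sum of all frame-10 rolls (9+0) = 9. Cumulative: 136

Answer: 7 27 45 53 73 87 91 108 127 136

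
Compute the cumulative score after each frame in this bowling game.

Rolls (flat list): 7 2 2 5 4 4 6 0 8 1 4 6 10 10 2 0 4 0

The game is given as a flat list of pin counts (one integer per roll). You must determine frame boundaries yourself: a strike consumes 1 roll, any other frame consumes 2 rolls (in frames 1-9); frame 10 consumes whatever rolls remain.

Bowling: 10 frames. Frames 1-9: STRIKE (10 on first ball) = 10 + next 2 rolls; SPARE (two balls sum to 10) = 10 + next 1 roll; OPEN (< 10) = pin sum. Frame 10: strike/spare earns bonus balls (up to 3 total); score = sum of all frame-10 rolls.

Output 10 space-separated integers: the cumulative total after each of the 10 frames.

Answer: 9 16 24 30 39 59 81 93 95 99

Derivation:
Frame 1: OPEN (7+2=9). Cumulative: 9
Frame 2: OPEN (2+5=7). Cumulative: 16
Frame 3: OPEN (4+4=8). Cumulative: 24
Frame 4: OPEN (6+0=6). Cumulative: 30
Frame 5: OPEN (8+1=9). Cumulative: 39
Frame 6: SPARE (4+6=10). 10 + next roll (10) = 20. Cumulative: 59
Frame 7: STRIKE. 10 + next two rolls (10+2) = 22. Cumulative: 81
Frame 8: STRIKE. 10 + next two rolls (2+0) = 12. Cumulative: 93
Frame 9: OPEN (2+0=2). Cumulative: 95
Frame 10: OPEN. Sum of all frame-10 rolls (4+0) = 4. Cumulative: 99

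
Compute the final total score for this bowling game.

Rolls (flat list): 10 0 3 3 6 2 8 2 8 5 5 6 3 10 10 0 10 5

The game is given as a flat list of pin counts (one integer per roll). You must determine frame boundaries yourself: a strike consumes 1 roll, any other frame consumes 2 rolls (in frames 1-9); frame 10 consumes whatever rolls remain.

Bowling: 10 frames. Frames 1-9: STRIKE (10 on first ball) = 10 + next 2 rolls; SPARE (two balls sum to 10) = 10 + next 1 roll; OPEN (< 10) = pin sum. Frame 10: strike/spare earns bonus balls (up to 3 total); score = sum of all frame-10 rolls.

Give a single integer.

Frame 1: STRIKE. 10 + next two rolls (0+3) = 13. Cumulative: 13
Frame 2: OPEN (0+3=3). Cumulative: 16
Frame 3: OPEN (3+6=9). Cumulative: 25
Frame 4: SPARE (2+8=10). 10 + next roll (2) = 12. Cumulative: 37
Frame 5: SPARE (2+8=10). 10 + next roll (5) = 15. Cumulative: 52
Frame 6: SPARE (5+5=10). 10 + next roll (6) = 16. Cumulative: 68
Frame 7: OPEN (6+3=9). Cumulative: 77
Frame 8: STRIKE. 10 + next two rolls (10+0) = 20. Cumulative: 97
Frame 9: STRIKE. 10 + next two rolls (0+10) = 20. Cumulative: 117
Frame 10: SPARE. Sum of all frame-10 rolls (0+10+5) = 15. Cumulative: 132

Answer: 132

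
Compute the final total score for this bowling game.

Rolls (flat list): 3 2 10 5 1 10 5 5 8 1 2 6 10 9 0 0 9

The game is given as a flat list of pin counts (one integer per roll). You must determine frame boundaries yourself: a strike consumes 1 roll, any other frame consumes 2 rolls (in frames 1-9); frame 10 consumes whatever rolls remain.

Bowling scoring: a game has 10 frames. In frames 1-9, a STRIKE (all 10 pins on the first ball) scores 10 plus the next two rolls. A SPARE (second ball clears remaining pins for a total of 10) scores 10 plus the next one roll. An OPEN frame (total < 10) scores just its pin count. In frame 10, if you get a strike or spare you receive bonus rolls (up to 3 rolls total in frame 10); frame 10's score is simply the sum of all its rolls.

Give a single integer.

Answer: 119

Derivation:
Frame 1: OPEN (3+2=5). Cumulative: 5
Frame 2: STRIKE. 10 + next two rolls (5+1) = 16. Cumulative: 21
Frame 3: OPEN (5+1=6). Cumulative: 27
Frame 4: STRIKE. 10 + next two rolls (5+5) = 20. Cumulative: 47
Frame 5: SPARE (5+5=10). 10 + next roll (8) = 18. Cumulative: 65
Frame 6: OPEN (8+1=9). Cumulative: 74
Frame 7: OPEN (2+6=8). Cumulative: 82
Frame 8: STRIKE. 10 + next two rolls (9+0) = 19. Cumulative: 101
Frame 9: OPEN (9+0=9). Cumulative: 110
Frame 10: OPEN. Sum of all frame-10 rolls (0+9) = 9. Cumulative: 119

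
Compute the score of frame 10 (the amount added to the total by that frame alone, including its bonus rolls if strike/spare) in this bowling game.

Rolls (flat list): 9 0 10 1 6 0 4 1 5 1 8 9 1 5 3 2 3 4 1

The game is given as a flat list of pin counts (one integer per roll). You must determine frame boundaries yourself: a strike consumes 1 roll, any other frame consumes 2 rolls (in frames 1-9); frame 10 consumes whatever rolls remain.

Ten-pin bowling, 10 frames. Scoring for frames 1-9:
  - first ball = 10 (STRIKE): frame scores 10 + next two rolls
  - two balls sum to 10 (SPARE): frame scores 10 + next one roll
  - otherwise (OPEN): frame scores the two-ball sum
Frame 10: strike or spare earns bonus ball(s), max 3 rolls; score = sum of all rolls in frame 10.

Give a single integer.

Answer: 5

Derivation:
Frame 1: OPEN (9+0=9). Cumulative: 9
Frame 2: STRIKE. 10 + next two rolls (1+6) = 17. Cumulative: 26
Frame 3: OPEN (1+6=7). Cumulative: 33
Frame 4: OPEN (0+4=4). Cumulative: 37
Frame 5: OPEN (1+5=6). Cumulative: 43
Frame 6: OPEN (1+8=9). Cumulative: 52
Frame 7: SPARE (9+1=10). 10 + next roll (5) = 15. Cumulative: 67
Frame 8: OPEN (5+3=8). Cumulative: 75
Frame 9: OPEN (2+3=5). Cumulative: 80
Frame 10: OPEN. Sum of all frame-10 rolls (4+1) = 5. Cumulative: 85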